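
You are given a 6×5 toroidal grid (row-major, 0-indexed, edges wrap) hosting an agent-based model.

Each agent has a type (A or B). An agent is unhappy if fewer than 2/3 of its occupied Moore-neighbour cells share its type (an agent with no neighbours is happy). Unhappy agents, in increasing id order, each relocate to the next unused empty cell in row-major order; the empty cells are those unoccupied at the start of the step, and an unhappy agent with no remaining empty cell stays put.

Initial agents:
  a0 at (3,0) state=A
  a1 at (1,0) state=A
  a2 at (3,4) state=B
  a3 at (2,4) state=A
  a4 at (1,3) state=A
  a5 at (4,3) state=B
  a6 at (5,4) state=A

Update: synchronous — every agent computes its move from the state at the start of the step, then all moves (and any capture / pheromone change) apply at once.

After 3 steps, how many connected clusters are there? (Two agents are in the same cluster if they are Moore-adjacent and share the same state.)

t=1: a0@(0,0):A a1@(1,0):A a2@(0,1):B a3@(2,4):A a4@(1,3):A a5@(0,2):B a6@(0,3):A
t=2: a0@(0,4):A a1@(1,0):A a2@(1,1):B a3@(2,4):A a4@(1,3):A a5@(1,2):B a6@(1,4):A
t=3: a0@(0,4):A a1@(1,0):A a2@(0,0):B a3@(2,4):A a4@(1,3):A a5@(0,1):B a6@(1,4):A

2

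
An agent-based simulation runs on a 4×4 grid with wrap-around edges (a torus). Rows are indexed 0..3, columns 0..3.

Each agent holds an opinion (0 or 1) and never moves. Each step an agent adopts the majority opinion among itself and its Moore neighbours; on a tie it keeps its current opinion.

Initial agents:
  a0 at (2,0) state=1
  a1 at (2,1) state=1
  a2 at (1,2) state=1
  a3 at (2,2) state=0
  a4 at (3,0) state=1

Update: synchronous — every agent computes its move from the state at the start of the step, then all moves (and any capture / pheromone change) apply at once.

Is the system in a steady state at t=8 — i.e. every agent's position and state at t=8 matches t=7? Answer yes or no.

t=1: a0@(2,0):1 a1@(2,1):1 a2@(1,2):1 a3@(2,2):1 a4@(3,0):1
t=2: (unchanged — steady state)

yes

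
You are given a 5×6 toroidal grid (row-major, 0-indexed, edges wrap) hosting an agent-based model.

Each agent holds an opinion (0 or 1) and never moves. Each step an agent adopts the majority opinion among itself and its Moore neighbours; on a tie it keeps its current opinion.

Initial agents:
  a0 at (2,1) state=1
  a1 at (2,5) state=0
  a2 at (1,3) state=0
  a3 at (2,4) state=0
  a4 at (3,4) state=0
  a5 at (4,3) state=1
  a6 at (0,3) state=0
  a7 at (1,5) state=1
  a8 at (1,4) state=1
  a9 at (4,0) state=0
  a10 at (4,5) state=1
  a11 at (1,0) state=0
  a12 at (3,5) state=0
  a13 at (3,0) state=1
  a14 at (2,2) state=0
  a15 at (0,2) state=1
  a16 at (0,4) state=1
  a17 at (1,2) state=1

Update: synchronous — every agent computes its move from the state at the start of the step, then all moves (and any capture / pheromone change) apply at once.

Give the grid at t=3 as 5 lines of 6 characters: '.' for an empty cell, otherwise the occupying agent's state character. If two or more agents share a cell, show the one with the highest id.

t=1: a0@(2,1):1 a1@(2,5):0 a2@(1,3):0 a3@(2,4):0 a4@(3,4):0 a5@(4,3):1 a6@(0,3):1 a7@(1,5):1 a8@(1,4):0 a9@(4,0):0 a10@(4,5):1 a11@(1,0):0 a12@(3,5):0 a13@(3,0):1 a14@(2,2):0 a15@(0,2):1 a16@(0,4):1 a17@(1,2):1
t=2: a0@(2,1):1 a1@(2,5):0 a2@(1,3):0 a3@(2,4):0 a4@(3,4):0 a5@(4,3):1 a6@(0,3):1 a7@(1,5):0 a8@(1,4):0 a9@(4,0):0 a10@(4,5):1 a11@(1,0):0 a12@(3,5):0 a13@(3,0):1 a14@(2,2):0 a15@(0,2):1 a16@(0,4):1 a17@(1,2):1
t=3: (unchanged — steady state)

..111.
0.1000
.10.00
1...00
0..1.1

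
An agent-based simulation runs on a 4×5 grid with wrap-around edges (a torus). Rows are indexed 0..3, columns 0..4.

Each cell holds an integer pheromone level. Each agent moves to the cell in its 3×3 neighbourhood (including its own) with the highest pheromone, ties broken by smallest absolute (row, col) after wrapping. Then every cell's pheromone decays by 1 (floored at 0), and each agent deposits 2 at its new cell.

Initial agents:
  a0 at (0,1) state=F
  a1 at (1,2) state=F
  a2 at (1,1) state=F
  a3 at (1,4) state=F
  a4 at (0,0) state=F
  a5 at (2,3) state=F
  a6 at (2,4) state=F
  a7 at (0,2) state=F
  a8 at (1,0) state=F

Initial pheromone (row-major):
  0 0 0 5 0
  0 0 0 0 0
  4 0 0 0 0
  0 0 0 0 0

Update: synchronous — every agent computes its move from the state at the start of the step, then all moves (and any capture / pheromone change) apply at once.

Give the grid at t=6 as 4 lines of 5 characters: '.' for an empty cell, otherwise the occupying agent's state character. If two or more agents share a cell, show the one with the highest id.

F..F.
.....
F....
.....

t=1: a0@(0,0) a1@(0,3) a2@(2,0) a3@(0,3) a4@(0,0) a5@(1,2) a6@(2,0) a7@(0,3) a8@(2,0) | pheromone: 4 0 0 10 0 / 0 0 2 0 0 / 9 0 0 0 0 / 0 0 0 0 0
t=2: a0@(0,0) a1@(0,3) a2@(2,0) a3@(0,3) a4@(0,0) a5@(0,3) a6@(2,0) a7@(0,3) a8@(2,0) | pheromone: 7 0 0 17 0 / 0 0 1 0 0 / 14 0 0 0 0 / 0 0 0 0 0
t=3: a0@(0,0) a1@(0,3) a2@(2,0) a3@(0,3) a4@(0,0) a5@(0,3) a6@(2,0) a7@(0,3) a8@(2,0) | pheromone: 10 0 0 24 0 / 0 0 0 0 0 / 19 0 0 0 0 / 0 0 0 0 0
t=4: a0@(0,0) a1@(0,3) a2@(2,0) a3@(0,3) a4@(0,0) a5@(0,3) a6@(2,0) a7@(0,3) a8@(2,0) | pheromone: 13 0 0 31 0 / 0 0 0 0 0 / 24 0 0 0 0 / 0 0 0 0 0
t=5: a0@(0,0) a1@(0,3) a2@(2,0) a3@(0,3) a4@(0,0) a5@(0,3) a6@(2,0) a7@(0,3) a8@(2,0) | pheromone: 16 0 0 38 0 / 0 0 0 0 0 / 29 0 0 0 0 / 0 0 0 0 0
t=6: a0@(0,0) a1@(0,3) a2@(2,0) a3@(0,3) a4@(0,0) a5@(0,3) a6@(2,0) a7@(0,3) a8@(2,0) | pheromone: 19 0 0 45 0 / 0 0 0 0 0 / 34 0 0 0 0 / 0 0 0 0 0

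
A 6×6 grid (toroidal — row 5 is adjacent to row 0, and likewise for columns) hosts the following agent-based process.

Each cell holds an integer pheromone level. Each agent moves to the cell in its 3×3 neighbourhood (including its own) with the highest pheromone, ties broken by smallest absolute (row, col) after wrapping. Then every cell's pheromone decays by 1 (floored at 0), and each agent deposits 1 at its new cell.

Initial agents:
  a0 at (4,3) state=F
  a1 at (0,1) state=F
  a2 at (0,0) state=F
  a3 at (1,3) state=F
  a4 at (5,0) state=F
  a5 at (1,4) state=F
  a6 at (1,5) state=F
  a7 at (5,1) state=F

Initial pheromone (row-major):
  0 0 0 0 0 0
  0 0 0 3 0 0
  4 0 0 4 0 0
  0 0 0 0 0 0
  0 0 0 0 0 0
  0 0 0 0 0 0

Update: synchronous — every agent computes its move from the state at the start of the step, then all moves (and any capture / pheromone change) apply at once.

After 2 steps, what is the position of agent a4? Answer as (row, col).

t=1: a0@(3,2) a1@(0,0) a2@(0,0) a3@(2,3) a4@(0,0) a5@(2,3) a6@(2,0) a7@(0,0) | pheromone: 4 0 0 0 0 0 / 0 0 0 2 0 0 / 4 0 0 5 0 0 / 0 0 1 0 0 0 / 0 0 0 0 0 0 / 0 0 0 0 0 0
t=2: a0@(2,3) a1@(0,0) a2@(0,0) a3@(2,3) a4@(0,0) a5@(2,3) a6@(2,0) a7@(0,0) | pheromone: 7 0 0 0 0 0 / 0 0 0 1 0 0 / 4 0 0 7 0 0 / 0 0 0 0 0 0 / 0 0 0 0 0 0 / 0 0 0 0 0 0

(0, 0)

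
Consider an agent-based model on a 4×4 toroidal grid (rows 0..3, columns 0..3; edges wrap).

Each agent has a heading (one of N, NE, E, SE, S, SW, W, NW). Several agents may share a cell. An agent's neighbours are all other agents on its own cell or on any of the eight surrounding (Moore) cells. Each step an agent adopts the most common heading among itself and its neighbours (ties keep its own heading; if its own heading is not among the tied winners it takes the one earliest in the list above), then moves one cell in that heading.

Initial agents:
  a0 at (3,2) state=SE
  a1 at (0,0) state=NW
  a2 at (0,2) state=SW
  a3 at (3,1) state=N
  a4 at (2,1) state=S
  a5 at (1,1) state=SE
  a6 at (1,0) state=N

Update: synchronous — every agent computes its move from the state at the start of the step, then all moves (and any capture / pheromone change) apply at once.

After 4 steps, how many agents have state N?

t=1: a0@(0,3):SE a1@(3,0):N a2@(1,3):SE a3@(2,1):N a4@(1,1):N a5@(2,2):SE a6@(0,0):N
t=2: a0@(1,0):SE a1@(2,0):N a2@(2,0):SE a3@(1,1):N a4@(0,1):N a5@(3,3):SE a6@(3,0):N
t=3: a0@(0,0):N a1@(1,0):N a2@(3,1):SE a3@(0,1):N a4@(3,1):N a5@(0,0):SE a6@(2,0):N
t=4: a0@(3,0):N a1@(0,0):N a2@(2,1):N a3@(3,1):N a4@(2,1):N a5@(3,0):N a6@(1,0):N

7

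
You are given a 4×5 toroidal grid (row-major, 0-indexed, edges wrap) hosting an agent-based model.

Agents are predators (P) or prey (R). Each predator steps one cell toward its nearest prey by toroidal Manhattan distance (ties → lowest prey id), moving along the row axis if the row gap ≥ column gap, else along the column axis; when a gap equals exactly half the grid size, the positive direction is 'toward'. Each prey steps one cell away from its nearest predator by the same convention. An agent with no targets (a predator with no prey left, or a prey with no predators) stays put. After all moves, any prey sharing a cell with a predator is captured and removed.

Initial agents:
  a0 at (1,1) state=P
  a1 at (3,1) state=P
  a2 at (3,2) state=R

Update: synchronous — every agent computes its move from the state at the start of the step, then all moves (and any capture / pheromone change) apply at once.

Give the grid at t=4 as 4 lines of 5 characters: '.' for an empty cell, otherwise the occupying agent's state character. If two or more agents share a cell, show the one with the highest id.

t=1: a0@(2,1):P a1@(3,2):P a2@(3,3):R
t=2: a0@(2,2):P a1@(3,3):P a2@(3,4):R
t=3: a0@(2,3):P a1@(3,4):P a2@(3,0):R
t=4: a0@(2,4):P a1@(3,0):P a2@(3,1):R

.....
.....
....P
PR...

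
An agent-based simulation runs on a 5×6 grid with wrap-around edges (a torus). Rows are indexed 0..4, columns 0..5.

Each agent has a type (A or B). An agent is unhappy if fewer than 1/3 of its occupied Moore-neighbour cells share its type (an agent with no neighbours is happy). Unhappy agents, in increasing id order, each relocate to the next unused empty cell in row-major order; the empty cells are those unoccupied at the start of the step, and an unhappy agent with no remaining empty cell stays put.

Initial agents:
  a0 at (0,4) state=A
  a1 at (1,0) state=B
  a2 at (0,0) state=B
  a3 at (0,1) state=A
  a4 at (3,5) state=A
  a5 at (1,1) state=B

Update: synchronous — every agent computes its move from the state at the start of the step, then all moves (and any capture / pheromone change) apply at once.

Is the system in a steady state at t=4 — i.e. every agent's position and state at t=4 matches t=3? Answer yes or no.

no

t=1: a0@(0,4):A a1@(1,0):B a2@(0,0):B a3@(0,2):A a4@(3,5):A a5@(1,1):B
t=2: a0@(0,4):A a1@(1,0):B a2@(0,0):B a3@(0,1):A a4@(3,5):A a5@(1,1):B
t=3: a0@(0,4):A a1@(1,0):B a2@(0,0):B a3@(0,2):A a4@(3,5):A a5@(1,1):B
t=4: a0@(0,4):A a1@(1,0):B a2@(0,0):B a3@(0,1):A a4@(3,5):A a5@(1,1):B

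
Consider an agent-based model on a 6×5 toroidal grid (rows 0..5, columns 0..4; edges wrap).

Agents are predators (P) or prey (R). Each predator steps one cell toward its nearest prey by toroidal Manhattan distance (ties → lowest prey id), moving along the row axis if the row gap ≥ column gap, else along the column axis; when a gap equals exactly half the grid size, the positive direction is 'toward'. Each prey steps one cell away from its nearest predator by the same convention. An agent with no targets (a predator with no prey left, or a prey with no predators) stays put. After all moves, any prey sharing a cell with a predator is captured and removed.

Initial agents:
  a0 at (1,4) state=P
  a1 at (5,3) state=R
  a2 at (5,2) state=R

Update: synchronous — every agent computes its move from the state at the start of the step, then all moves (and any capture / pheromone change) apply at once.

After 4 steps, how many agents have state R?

2

t=1: a0@(0,4):P a1@(4,3):R a2@(4,2):R
t=2: a0@(5,4):P a1@(3,3):R a2@(3,2):R
t=3: a0@(4,4):P a1@(2,3):R a2@(2,2):R
t=4: a0@(3,4):P a1@(1,3):R a2@(1,2):R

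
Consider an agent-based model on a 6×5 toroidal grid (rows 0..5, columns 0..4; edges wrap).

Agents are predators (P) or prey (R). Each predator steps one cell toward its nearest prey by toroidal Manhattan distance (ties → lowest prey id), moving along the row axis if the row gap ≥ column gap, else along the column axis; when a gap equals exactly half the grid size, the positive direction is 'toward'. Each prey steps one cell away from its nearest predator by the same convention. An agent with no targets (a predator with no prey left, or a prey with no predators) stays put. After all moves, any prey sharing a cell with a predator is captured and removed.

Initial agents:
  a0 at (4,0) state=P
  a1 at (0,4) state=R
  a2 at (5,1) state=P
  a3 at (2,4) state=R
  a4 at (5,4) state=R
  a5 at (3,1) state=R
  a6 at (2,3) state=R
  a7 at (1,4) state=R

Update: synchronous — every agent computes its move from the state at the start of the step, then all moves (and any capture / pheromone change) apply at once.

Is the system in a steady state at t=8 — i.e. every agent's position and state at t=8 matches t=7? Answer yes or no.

no

t=1: a0@(5,0):P a1@(1,4):R a2@(5,0):P a3@(1,4):R a4@(0,4):R a5@(2,1):R a6@(1,3):R a7@(0,4):R
t=2: a0@(0,0):P a1@(2,4):R a2@(0,0):P a3@(2,4):R a4@(1,4):R a5@(1,1):R a6@(2,3):R a7@(1,4):R
t=3: a0@(1,0):P a1@(3,4):R a2@(1,0):P a3@(3,4):R a4@(2,4):R a5@(2,1):R a6@(3,3):R a7@(2,4):R
t=4: a0@(2,0):P a1@(4,4):R a2@(2,0):P a3@(4,4):R a4@(3,4):R a5@(3,1):R a6@(4,3):R a7@(3,4):R
t=5: a0@(3,0):P a1@(5,4):R a2@(3,0):P a3@(5,4):R a4@(4,4):R a5@(4,1):R a6@(5,3):R a7@(4,4):R
t=6: a0@(4,0):P a1@(0,4):R a2@(4,0):P a3@(0,4):R a4@(5,4):R a5@(5,1):R a6@(0,3):R a7@(5,4):R
t=7: a0@(5,0):P a1@(1,4):R a2@(5,0):P a3@(1,4):R a4@(0,4):R a5@(0,1):R a6@(1,3):R a7@(0,4):R
t=8: a0@(0,0):P a1@(2,4):R a2@(0,0):P a3@(2,4):R a4@(1,4):R a5@(1,1):R a6@(2,3):R a7@(1,4):R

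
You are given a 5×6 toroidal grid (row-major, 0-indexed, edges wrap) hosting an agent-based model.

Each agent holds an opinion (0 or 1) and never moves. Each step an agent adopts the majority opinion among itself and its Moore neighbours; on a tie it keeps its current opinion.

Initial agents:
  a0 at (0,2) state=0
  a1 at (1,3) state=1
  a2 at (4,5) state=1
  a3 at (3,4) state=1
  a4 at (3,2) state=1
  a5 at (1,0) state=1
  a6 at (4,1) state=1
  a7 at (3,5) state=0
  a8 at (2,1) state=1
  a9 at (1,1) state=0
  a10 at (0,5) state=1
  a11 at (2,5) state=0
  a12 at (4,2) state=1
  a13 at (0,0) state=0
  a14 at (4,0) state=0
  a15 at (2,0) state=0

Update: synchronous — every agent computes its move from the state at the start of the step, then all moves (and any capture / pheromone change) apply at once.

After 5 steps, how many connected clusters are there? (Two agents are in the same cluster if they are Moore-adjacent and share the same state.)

t=1: a0@(0,2):1 a1@(1,3):1 a2@(4,5):1 a3@(3,4):1 a4@(3,2):1 a5@(1,0):0 a6@(4,1):1 a7@(3,5):0 a8@(2,1):1 a9@(1,1):0 a10@(0,5):1 a11@(2,5):0 a12@(4,2):1 a13@(0,0):1 a14@(4,0):0 a15@(2,0):0
t=2: a0@(0,2):1 a1@(1,3):1 a2@(4,5):1 a3@(3,4):1 a4@(3,2):1 a5@(1,0):0 a6@(4,1):1 a7@(3,5):0 a8@(2,1):0 a9@(1,1):0 a10@(0,5):1 a11@(2,5):0 a12@(4,2):1 a13@(0,0):1 a14@(4,0):1 a15@(2,0):0
t=3: (unchanged — steady state)

2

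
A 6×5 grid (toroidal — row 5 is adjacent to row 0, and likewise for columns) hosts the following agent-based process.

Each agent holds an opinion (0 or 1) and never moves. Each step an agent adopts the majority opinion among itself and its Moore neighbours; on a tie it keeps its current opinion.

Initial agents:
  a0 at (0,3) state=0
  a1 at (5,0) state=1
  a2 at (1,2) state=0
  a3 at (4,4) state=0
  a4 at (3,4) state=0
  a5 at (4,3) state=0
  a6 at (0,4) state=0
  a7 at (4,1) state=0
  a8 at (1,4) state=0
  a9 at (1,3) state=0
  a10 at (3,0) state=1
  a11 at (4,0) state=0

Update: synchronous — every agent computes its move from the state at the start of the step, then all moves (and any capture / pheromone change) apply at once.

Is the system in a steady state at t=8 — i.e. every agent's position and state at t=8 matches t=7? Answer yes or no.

yes

t=1: a0@(0,3):0 a1@(5,0):0 a2@(1,2):0 a3@(4,4):0 a4@(3,4):0 a5@(4,3):0 a6@(0,4):0 a7@(4,1):0 a8@(1,4):0 a9@(1,3):0 a10@(3,0):0 a11@(4,0):0
t=2: (unchanged — steady state)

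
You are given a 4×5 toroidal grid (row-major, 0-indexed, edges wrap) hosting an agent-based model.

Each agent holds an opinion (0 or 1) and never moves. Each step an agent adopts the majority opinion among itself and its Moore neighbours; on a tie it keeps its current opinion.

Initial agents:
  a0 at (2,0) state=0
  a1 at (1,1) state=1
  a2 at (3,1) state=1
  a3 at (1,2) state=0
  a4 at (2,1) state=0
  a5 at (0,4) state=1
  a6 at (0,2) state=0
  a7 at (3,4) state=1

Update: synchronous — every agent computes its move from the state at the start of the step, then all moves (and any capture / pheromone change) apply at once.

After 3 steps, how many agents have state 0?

6

t=1: a0@(2,0):1 a1@(1,1):0 a2@(3,1):0 a3@(1,2):0 a4@(2,1):0 a5@(0,4):1 a6@(0,2):0 a7@(3,4):1
t=2: a0@(2,0):0 a1@(1,1):0 a2@(3,1):0 a3@(1,2):0 a4@(2,1):0 a5@(0,4):1 a6@(0,2):0 a7@(3,4):1
t=3: (unchanged — steady state)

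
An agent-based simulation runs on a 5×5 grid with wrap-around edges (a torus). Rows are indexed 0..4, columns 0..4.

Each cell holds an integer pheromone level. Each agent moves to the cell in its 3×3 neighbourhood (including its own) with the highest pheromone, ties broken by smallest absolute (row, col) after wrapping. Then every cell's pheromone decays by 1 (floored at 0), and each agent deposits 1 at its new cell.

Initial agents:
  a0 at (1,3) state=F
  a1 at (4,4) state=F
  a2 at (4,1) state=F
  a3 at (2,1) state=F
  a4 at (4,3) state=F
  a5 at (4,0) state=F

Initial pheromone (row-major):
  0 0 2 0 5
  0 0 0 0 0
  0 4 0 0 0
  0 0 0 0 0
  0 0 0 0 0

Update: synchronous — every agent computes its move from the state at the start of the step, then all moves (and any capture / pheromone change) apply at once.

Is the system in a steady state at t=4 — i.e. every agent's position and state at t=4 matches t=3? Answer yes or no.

t=1: a0@(0,4) a1@(0,4) a2@(0,2) a3@(2,1) a4@(0,4) a5@(0,4) | pheromone: 0 0 2 0 8 / 0 0 0 0 0 / 0 4 0 0 0 / 0 0 0 0 0 / 0 0 0 0 0
t=2: a0@(0,4) a1@(0,4) a2@(0,2) a3@(2,1) a4@(0,4) a5@(0,4) | pheromone: 0 0 2 0 11 / 0 0 0 0 0 / 0 4 0 0 0 / 0 0 0 0 0 / 0 0 0 0 0
t=3: a0@(0,4) a1@(0,4) a2@(0,2) a3@(2,1) a4@(0,4) a5@(0,4) | pheromone: 0 0 2 0 14 / 0 0 0 0 0 / 0 4 0 0 0 / 0 0 0 0 0 / 0 0 0 0 0
t=4: a0@(0,4) a1@(0,4) a2@(0,2) a3@(2,1) a4@(0,4) a5@(0,4) | pheromone: 0 0 2 0 17 / 0 0 0 0 0 / 0 4 0 0 0 / 0 0 0 0 0 / 0 0 0 0 0

yes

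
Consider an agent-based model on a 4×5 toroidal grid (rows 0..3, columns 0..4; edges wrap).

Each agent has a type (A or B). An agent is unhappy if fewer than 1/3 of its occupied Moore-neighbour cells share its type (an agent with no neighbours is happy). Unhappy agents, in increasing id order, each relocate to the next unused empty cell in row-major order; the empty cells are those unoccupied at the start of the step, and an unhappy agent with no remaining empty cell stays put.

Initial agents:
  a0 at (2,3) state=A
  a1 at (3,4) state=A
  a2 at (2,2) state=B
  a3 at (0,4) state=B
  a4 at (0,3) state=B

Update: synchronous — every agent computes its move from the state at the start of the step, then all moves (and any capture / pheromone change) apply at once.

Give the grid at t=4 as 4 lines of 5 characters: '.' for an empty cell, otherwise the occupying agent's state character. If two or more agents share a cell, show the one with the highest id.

t=1: a0@(2,3):A a1@(3,4):A a2@(0,0):B a3@(0,4):B a4@(0,3):B
t=2: a0@(2,3):A a1@(0,1):A a2@(0,0):B a3@(0,4):B a4@(0,3):B
t=3: a0@(2,3):A a1@(0,2):A a2@(0,0):B a3@(0,4):B a4@(0,3):B
t=4: a0@(2,3):A a1@(0,1):A a2@(0,0):B a3@(0,4):B a4@(0,3):B

BA.BB
.....
...A.
.....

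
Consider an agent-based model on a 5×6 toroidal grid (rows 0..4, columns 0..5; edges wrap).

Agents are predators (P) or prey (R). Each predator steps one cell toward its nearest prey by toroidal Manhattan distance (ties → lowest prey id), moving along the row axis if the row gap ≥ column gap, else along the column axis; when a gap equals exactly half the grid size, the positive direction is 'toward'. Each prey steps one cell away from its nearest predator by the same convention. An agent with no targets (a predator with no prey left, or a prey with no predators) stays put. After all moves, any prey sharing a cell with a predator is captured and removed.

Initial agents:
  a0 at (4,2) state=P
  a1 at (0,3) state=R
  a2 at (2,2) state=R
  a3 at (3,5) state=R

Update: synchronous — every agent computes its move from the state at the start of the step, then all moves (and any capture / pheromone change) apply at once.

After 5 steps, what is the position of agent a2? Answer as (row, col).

t=1: a0@(0,2):P a1@(1,3):R a2@(1,2):R a3@(3,4):R
t=2: a0@(1,2):P a1@(2,3):R a2@(2,2):R a3@(2,4):R
t=3: a0@(2,2):P a1@(3,3):R a2@(3,2):R a3@(2,5):R
t=4: a0@(3,2):P a1@(4,3):R a2@(4,2):R a3@(2,4):R
t=5: a0@(4,2):P a1@(0,3):R a2@(0,2):R a3@(2,5):R

(0, 2)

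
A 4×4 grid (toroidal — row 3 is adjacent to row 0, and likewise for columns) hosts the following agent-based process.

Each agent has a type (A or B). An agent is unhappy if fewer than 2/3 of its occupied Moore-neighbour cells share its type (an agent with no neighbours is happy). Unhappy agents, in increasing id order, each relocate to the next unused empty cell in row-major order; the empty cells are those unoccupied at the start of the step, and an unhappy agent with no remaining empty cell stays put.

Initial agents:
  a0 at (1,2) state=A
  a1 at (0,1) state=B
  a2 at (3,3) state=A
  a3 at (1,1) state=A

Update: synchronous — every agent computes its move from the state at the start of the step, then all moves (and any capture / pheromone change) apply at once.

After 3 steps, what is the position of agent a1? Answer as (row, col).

t=1: a0@(0,0):A a1@(0,2):B a2@(3,3):A a3@(0,3):A
t=2: a0@(0,0):A a1@(0,1):B a2@(3,3):A a3@(0,3):A
t=3: a0@(0,0):A a1@(0,2):B a2@(3,3):A a3@(0,3):A

(0, 2)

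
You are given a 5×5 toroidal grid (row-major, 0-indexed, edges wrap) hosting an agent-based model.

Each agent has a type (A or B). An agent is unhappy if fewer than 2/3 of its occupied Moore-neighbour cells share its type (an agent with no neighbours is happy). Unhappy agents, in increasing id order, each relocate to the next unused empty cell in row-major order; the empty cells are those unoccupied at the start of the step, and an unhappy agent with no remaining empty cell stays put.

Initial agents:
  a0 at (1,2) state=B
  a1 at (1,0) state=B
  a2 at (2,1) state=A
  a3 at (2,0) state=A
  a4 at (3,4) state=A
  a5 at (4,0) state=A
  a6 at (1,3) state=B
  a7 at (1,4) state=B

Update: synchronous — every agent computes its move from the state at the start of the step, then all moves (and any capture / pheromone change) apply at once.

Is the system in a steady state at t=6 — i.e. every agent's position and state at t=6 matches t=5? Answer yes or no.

no

t=1: a0@(0,0):B a1@(0,1):B a2@(0,2):A a3@(0,3):A a4@(3,4):A a5@(4,0):A a6@(1,3):B a7@(1,4):B
t=2: a0@(0,0):B a1@(0,4):B a2@(1,0):A a3@(1,1):A a4@(3,4):A a5@(1,2):A a6@(2,0):B a7@(1,4):B
t=3: a0@(0,1):B a1@(0,4):B a2@(0,2):A a3@(0,3):A a4@(1,3):A a5@(1,2):A a6@(2,1):B a7@(1,4):B
t=4: a0@(0,0):B a1@(1,0):B a2@(0,2):A a3@(1,1):A a4@(2,0):A a5@(2,2):A a6@(2,3):B a7@(2,4):B
t=5: a0@(0,1):B a1@(0,3):B a2@(0,2):A a3@(0,4):A a4@(1,2):A a5@(1,3):A a6@(1,4):B a7@(2,4):B
t=6: a0@(0,0):B a1@(1,0):B a2@(1,1):A a3@(2,0):A a4@(2,1):A a5@(2,2):A a6@(2,3):B a7@(3,0):B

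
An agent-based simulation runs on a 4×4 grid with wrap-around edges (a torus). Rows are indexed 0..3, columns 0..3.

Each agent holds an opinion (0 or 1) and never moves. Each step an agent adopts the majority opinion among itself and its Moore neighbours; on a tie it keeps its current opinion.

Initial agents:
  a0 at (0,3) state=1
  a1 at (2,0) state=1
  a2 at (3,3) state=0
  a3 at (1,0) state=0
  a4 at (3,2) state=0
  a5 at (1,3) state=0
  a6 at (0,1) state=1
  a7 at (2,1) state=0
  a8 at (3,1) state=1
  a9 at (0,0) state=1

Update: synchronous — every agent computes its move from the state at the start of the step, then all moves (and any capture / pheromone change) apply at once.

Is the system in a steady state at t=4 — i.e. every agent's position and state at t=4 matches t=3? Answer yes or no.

t=1: a0@(0,3):0 a1@(2,0):0 a2@(3,3):1 a3@(1,0):1 a4@(3,2):0 a5@(1,3):1 a6@(0,1):1 a7@(2,1):0 a8@(3,1):1 a9@(0,0):1
t=2: a0@(0,3):1 a1@(2,0):1 a2@(3,3):0 a3@(1,0):1 a4@(3,2):0 a5@(1,3):1 a6@(0,1):1 a7@(2,1):0 a8@(3,1):1 a9@(0,0):1
t=3: a0@(0,3):1 a1@(2,0):1 a2@(3,3):1 a3@(1,0):1 a4@(3,2):0 a5@(1,3):1 a6@(0,1):1 a7@(2,1):1 a8@(3,1):1 a9@(0,0):1
t=4: a0@(0,3):1 a1@(2,0):1 a2@(3,3):1 a3@(1,0):1 a4@(3,2):1 a5@(1,3):1 a6@(0,1):1 a7@(2,1):1 a8@(3,1):1 a9@(0,0):1

no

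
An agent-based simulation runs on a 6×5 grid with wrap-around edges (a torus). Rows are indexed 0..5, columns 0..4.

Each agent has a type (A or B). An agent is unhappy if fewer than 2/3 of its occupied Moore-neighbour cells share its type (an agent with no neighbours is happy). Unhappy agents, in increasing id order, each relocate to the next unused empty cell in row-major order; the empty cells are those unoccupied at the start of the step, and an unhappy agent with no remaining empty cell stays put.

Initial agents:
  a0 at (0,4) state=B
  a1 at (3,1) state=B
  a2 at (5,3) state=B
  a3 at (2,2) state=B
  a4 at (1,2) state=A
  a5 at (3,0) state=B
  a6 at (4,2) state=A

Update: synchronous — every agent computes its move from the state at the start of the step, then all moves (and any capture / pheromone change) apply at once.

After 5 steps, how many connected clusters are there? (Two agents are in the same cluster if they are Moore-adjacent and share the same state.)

t=1: a0@(0,4):B a1@(3,1):B a2@(0,0):B a3@(0,1):B a4@(0,2):A a5@(3,0):B a6@(0,3):A
t=2: a0@(1,0):B a1@(3,1):B a2@(0,0):B a3@(1,1):B a4@(1,2):A a5@(3,0):B a6@(1,3):A
t=3: a0@(1,0):B a1@(3,1):B a2@(0,0):B a3@(1,1):B a4@(0,1):A a5@(3,0):B a6@(1,3):A
t=4: a0@(1,0):B a1@(3,1):B a2@(0,0):B a3@(1,1):B a4@(0,2):A a5@(3,0):B a6@(1,3):A
t=5: a0@(1,0):B a1@(3,1):B a2@(0,0):B a3@(1,1):B a4@(0,1):A a5@(3,0):B a6@(1,3):A

4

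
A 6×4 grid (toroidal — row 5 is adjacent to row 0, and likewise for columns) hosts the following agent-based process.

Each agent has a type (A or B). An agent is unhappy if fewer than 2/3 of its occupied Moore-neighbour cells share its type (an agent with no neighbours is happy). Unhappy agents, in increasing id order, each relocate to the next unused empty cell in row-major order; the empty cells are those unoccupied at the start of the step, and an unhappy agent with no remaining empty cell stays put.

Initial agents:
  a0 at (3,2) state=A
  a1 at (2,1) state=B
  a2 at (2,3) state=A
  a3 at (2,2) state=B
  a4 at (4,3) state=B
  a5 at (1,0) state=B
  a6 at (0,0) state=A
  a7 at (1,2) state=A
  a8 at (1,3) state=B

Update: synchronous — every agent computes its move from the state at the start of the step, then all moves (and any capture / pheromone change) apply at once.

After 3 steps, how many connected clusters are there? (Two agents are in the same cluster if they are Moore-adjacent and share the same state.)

5

t=1: a0@(0,1):A a1@(0,2):B a2@(0,3):A a3@(1,1):B a4@(2,0):B a5@(3,0):B a6@(3,1):A a7@(3,3):A a8@(4,0):B
t=2: a0@(0,0):A a1@(1,0):B a2@(1,2):A a3@(1,1):B a4@(1,3):B a5@(2,1):B a6@(2,2):A a7@(2,3):A a8@(3,2):B
t=3: a0@(0,1):A a1@(0,2):B a2@(0,3):A a3@(2,0):B a4@(3,0):B a5@(3,1):B a6@(3,3):A a7@(4,0):A a8@(4,1):B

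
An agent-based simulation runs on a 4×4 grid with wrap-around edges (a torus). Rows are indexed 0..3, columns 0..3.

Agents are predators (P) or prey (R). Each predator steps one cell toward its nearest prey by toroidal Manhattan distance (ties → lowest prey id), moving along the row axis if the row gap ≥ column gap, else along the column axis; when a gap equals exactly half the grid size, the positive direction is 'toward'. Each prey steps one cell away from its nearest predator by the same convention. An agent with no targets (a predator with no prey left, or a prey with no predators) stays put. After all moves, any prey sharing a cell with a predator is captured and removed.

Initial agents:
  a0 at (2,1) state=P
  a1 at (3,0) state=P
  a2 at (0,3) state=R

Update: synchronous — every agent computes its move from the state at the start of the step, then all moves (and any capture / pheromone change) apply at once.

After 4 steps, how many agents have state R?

t=1: a0@(3,1):P a1@(0,0):P a2@(1,3):R
t=2: a0@(0,1):P a1@(1,0):P a2@(2,3):R
t=3: a0@(1,1):P a1@(2,0):P a2@(3,3):R
t=4: a0@(2,1):P a1@(3,0):P a2@(0,3):R

1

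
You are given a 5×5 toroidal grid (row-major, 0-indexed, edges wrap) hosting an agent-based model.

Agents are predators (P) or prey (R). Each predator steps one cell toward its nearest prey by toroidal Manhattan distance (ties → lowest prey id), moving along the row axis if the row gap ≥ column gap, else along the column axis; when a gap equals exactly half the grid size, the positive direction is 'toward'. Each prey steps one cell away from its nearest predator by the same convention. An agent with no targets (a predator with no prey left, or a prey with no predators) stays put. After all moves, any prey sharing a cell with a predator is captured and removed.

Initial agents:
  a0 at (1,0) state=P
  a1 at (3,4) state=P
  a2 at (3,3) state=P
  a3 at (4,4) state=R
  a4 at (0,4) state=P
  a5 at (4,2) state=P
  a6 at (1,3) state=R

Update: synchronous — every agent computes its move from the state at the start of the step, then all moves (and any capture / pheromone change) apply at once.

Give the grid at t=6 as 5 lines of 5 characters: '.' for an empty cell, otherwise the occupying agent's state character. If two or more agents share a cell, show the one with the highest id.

t=1: a0@(1,4):P a1@(4,4):P a2@(4,3):P a3@(0,4):R a4@(4,4):P a5@(4,3):P a6@(1,2):R
t=2: a0@(0,4):P a1@(0,4):P a2@(0,3):P a3@(4,4):R a4@(0,4):P a5@(0,3):P a6@(1,1):R
t=3: a0@(4,4):P a1@(4,4):P a2@(4,3):P a3@(3,4):R a4@(4,4):P a5@(4,3):P a6@(1,2):R
t=4: a0@(3,4):P a1@(3,4):P a2@(3,3):P a3@(2,4):R a4@(3,4):P a5@(3,3):P a6@(2,2):R
t=5: a0@(2,4):P a1@(2,4):P a2@(2,3):P a3@(1,4):R a4@(2,4):P a5@(2,3):P a6@(1,2):R
t=6: a0@(1,4):P a1@(1,4):P a2@(1,3):P a3@(0,4):R a4@(1,4):P a5@(1,3):P a6@(0,2):R

..R.R
...PP
.....
.....
.....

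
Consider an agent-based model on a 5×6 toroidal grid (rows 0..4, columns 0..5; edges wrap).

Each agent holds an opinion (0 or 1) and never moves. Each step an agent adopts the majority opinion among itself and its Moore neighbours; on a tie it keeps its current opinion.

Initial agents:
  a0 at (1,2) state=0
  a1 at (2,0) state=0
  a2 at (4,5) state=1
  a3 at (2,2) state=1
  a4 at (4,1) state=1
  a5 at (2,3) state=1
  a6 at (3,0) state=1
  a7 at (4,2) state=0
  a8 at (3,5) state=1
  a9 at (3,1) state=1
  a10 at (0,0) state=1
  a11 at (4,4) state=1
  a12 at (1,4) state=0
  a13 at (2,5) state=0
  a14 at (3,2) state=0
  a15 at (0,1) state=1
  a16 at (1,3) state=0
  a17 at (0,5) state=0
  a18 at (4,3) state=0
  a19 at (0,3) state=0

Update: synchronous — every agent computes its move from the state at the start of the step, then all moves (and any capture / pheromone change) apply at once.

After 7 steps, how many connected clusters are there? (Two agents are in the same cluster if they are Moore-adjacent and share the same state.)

2

t=1: a0@(1,2):0 a1@(2,0):1 a2@(4,5):1 a3@(2,2):1 a4@(4,1):1 a5@(2,3):0 a6@(3,0):1 a7@(4,2):0 a8@(3,5):1 a9@(3,1):1 a10@(0,0):1 a11@(4,4):1 a12@(1,4):0 a13@(2,5):0 a14@(3,2):1 a15@(0,1):1 a16@(1,3):0 a17@(0,5):1 a18@(4,3):0 a19@(0,3):0
t=2: a0@(1,2):0 a1@(2,0):1 a2@(4,5):1 a3@(2,2):1 a4@(4,1):1 a5@(2,3):0 a6@(3,0):1 a7@(4,2):1 a8@(3,5):1 a9@(3,1):1 a10@(0,0):1 a11@(4,4):1 a12@(1,4):0 a13@(2,5):1 a14@(3,2):1 a15@(0,1):1 a16@(1,3):0 a17@(0,5):1 a18@(4,3):0 a19@(0,3):0
t=3: a0@(1,2):0 a1@(2,0):1 a2@(4,5):1 a3@(2,2):1 a4@(4,1):1 a5@(2,3):0 a6@(3,0):1 a7@(4,2):1 a8@(3,5):1 a9@(3,1):1 a10@(0,0):1 a11@(4,4):1 a12@(1,4):0 a13@(2,5):1 a14@(3,2):1 a15@(0,1):1 a16@(1,3):0 a17@(0,5):1 a18@(4,3):1 a19@(0,3):0
t=4: (unchanged — steady state)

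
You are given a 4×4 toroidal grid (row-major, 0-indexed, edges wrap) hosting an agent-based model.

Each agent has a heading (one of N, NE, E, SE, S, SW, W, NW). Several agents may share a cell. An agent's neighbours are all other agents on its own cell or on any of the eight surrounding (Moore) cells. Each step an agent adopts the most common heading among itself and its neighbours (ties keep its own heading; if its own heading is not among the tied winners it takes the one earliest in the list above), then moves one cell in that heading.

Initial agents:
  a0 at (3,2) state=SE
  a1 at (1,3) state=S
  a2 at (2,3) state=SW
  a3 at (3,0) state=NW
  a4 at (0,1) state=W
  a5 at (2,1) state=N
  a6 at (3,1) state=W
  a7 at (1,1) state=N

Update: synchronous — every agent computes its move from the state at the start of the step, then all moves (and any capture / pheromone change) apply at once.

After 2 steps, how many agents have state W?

7

t=1: a0@(3,1):W a1@(2,3):S a2@(3,2):SW a3@(3,3):W a4@(0,0):W a5@(1,1):N a6@(3,0):W a7@(0,1):N
t=2: a0@(3,0):W a1@(2,2):W a2@(3,1):W a3@(3,2):W a4@(0,3):W a5@(0,1):N a6@(3,3):W a7@(0,0):W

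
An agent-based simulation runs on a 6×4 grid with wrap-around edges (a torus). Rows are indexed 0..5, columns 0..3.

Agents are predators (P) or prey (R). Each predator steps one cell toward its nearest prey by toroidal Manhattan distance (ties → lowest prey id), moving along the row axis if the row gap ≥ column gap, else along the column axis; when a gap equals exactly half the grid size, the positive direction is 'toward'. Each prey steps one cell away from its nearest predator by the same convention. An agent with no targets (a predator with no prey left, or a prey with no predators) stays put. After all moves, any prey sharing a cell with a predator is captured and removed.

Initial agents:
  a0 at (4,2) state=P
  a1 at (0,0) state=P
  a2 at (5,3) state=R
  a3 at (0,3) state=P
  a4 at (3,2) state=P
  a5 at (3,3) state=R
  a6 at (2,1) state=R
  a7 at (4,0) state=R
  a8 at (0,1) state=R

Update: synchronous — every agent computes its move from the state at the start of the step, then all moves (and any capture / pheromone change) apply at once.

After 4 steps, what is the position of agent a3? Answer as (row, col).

(2, 3)

t=1: a0@(5,2):P a1@(0,1):P a2@(4,3):R a3@(5,3):P a4@(3,3):P a5@(3,0):R a6@(1,1):R a7@(4,3):R a8@(0,2):R
t=2: a0@(0,2):P a1@(1,1):P a2@(3,3):R a3@(4,3):P a4@(4,3):P a5@(3,1):R a6@(2,1):R a7@(3,3):R a8@(1,2):R
t=3: a0@(1,2):P a1@(2,1):P a2@(2,3):R a3@(3,3):P a4@(3,3):P a5@(4,1):R a6@(3,1):R a7@(2,3):R a8@(2,2):R
t=4: a0@(2,2):P a1@(3,1):P a2@(1,3):R a3@(2,3):P a4@(2,3):P a5@(5,1):R a6@(4,1):R a7@(1,3):R a8@(3,2):R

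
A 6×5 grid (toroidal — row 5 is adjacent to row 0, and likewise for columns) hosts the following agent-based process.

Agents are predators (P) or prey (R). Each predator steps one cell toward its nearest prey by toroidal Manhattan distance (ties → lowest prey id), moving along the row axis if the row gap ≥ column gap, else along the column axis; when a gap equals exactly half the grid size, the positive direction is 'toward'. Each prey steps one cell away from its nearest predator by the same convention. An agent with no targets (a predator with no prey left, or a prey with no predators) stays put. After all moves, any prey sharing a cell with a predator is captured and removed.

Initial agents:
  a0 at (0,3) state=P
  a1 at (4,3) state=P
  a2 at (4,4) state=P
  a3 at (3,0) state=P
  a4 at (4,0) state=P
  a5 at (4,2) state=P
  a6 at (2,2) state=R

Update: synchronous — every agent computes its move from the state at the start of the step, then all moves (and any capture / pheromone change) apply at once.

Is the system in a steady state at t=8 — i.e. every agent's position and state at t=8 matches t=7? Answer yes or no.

t=1: a0@(1,3):P a1@(3,3):P a2@(3,4):P a3@(3,1):P a4@(3,0):P a5@(3,2):P a6@(1,2):R
t=2: a0@(1,2):P a1@(2,3):P a2@(2,4):P a3@(2,1):P a4@(2,0):P a5@(2,2):P a6@(1,1):R
t=3: a0@(1,1):P a1@(2,2):P a2@(2,0):P a3@(1,1):P a4@(1,0):P a5@(1,2):P
t=4: (unchanged — steady state)

yes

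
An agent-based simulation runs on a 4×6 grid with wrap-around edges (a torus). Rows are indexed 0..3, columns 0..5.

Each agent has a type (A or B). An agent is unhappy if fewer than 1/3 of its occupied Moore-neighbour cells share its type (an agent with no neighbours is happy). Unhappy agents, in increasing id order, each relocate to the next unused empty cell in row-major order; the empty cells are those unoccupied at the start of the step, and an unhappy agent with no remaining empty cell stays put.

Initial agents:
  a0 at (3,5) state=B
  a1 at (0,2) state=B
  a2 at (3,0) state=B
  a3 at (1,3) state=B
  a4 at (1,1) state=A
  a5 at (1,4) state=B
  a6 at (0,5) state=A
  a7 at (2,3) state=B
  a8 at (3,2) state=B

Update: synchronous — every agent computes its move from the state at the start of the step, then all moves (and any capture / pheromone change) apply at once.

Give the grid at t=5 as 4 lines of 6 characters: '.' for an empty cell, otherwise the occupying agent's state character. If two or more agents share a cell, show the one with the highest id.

.AB.A.
...BB.
...B..
B.B..B

t=1: a0@(3,5):B a1@(0,2):B a2@(3,0):B a3@(1,3):B a4@(0,0):A a5@(1,4):B a6@(0,1):A a7@(2,3):B a8@(3,2):B
t=2: a0@(3,5):B a1@(0,2):B a2@(3,0):B a3@(1,3):B a4@(0,0):A a5@(1,4):B a6@(0,3):A a7@(2,3):B a8@(3,2):B
t=3: a0@(3,5):B a1@(0,2):B a2@(3,0):B a3@(1,3):B a4@(0,1):A a5@(1,4):B a6@(0,4):A a7@(2,3):B a8@(3,2):B
t=4: a0@(3,5):B a1@(0,2):B a2@(3,0):B a3@(1,3):B a4@(0,0):A a5@(1,4):B a6@(0,3):A a7@(2,3):B a8@(3,2):B
t=5: a0@(3,5):B a1@(0,2):B a2@(3,0):B a3@(1,3):B a4@(0,1):A a5@(1,4):B a6@(0,4):A a7@(2,3):B a8@(3,2):B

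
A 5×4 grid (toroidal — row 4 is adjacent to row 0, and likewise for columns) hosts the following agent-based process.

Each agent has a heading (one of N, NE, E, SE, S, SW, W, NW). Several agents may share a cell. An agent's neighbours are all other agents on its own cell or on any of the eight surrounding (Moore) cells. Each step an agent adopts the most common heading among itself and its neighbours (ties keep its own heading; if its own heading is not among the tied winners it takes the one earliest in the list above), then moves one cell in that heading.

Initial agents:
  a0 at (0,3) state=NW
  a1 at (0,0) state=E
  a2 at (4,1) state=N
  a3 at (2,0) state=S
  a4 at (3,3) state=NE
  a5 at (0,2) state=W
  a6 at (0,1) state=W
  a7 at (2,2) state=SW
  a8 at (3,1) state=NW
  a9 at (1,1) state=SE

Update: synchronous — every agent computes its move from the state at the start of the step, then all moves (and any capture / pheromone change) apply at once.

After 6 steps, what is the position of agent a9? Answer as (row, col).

t=1: a0@(4,2):NW a1@(0,1):E a2@(4,0):W a3@(3,0):S a4@(2,0):NE a5@(0,1):W a6@(0,0):W a7@(3,1):SW a8@(2,0):NW a9@(1,0):W
t=2: a0@(3,1):NW a1@(0,0):W a2@(4,3):W a3@(4,0):S a4@(1,1):NE a5@(0,0):W a6@(0,3):W a7@(2,0):NW a8@(1,3):NW a9@(1,3):W
t=3: a0@(2,0):NW a1@(0,3):W a2@(4,2):W a3@(4,3):W a4@(1,0):W a5@(0,3):W a6@(0,2):W a7@(1,3):NW a8@(1,2):W a9@(1,2):W
t=4: a0@(1,3):NW a1@(0,2):W a2@(4,1):W a3@(4,2):W a4@(1,3):W a5@(0,2):W a6@(0,1):W a7@(1,2):W a8@(1,1):W a9@(1,1):W
t=5: a0@(1,2):W a1@(0,1):W a2@(4,0):W a3@(4,1):W a4@(1,2):W a5@(0,1):W a6@(0,0):W a7@(1,1):W a8@(1,0):W a9@(1,0):W
t=6: a0@(1,1):W a1@(0,0):W a2@(4,3):W a3@(4,0):W a4@(1,1):W a5@(0,0):W a6@(0,3):W a7@(1,0):W a8@(1,3):W a9@(1,3):W

(1, 3)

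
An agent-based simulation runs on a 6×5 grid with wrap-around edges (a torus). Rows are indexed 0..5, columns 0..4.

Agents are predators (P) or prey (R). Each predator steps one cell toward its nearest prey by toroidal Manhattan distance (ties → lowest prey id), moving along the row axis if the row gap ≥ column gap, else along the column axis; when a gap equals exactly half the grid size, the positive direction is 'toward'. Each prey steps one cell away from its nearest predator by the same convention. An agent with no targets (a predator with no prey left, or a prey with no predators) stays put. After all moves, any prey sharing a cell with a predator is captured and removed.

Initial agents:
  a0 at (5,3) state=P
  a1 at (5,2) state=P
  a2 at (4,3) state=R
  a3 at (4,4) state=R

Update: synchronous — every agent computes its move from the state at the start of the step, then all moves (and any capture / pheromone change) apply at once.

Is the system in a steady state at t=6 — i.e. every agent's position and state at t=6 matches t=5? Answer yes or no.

no

t=1: a0@(4,3):P a1@(4,2):P a2@(3,3):R a3@(3,4):R
t=2: a0@(3,3):P a1@(3,2):P a2@(2,3):R a3@(2,4):R
t=3: a0@(2,3):P a1@(2,2):P a2@(1,3):R a3@(1,4):R
t=4: a0@(1,3):P a1@(1,2):P a2@(0,3):R a3@(0,4):R
t=5: a0@(0,3):P a1@(0,2):P a2@(5,3):R a3@(5,4):R
t=6: a0@(5,3):P a1@(5,2):P a2@(4,3):R a3@(4,4):R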